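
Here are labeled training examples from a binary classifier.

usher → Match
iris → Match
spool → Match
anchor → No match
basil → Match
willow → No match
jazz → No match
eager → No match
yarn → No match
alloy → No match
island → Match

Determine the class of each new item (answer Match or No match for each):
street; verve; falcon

The classifier is using: contains 's'.
street — has 's', hence Match. verve — no 's', hence No match. falcon — no 's', hence No match.

Match, No match, No match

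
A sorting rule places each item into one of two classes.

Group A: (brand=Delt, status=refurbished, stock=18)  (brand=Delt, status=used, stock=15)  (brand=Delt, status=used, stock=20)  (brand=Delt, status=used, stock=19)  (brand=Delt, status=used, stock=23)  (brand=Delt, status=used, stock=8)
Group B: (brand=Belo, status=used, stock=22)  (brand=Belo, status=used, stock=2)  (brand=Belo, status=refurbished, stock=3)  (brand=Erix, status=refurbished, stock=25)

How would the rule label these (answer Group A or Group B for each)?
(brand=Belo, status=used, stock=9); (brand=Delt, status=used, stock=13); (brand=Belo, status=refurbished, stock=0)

Checking candidate rules against both groups, what survives is: brand is Delt.
(brand=Belo, status=used, stock=9): brand is Belo — fails this test, so Group B. (brand=Delt, status=used, stock=13): brand is Delt — checks out, so Group A. (brand=Belo, status=refurbished, stock=0): brand is Belo — fails this test, so Group B.

Group B, Group A, Group B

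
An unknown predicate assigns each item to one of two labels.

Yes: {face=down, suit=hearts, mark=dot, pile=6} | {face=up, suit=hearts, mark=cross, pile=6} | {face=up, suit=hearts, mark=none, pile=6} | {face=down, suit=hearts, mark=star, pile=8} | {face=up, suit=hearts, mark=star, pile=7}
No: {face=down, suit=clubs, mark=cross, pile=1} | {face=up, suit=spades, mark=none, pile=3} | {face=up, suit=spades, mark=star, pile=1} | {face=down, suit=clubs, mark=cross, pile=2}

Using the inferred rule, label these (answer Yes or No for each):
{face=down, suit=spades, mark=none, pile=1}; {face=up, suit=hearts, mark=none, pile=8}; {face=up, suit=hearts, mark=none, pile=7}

No, Yes, Yes

The pattern is that an item is 'Yes' exactly when: suit is hearts.
{face=down, suit=spades, mark=none, pile=1}: No (suit is spades).
{face=up, suit=hearts, mark=none, pile=8}: Yes (suit is hearts).
{face=up, suit=hearts, mark=none, pile=7}: Yes (suit is hearts).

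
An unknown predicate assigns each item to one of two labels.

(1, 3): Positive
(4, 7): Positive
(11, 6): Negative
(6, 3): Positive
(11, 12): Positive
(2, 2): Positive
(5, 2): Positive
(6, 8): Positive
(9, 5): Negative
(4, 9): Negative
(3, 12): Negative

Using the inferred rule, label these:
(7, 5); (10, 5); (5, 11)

The pattern is that an item is 'Positive' exactly when: |first − second| ≤ 3.

Positive, Negative, Negative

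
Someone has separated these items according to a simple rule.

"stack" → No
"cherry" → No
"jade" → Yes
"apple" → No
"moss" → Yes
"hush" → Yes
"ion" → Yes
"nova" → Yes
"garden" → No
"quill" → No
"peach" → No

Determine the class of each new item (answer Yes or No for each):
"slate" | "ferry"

No, No

One predicate separates the groups cleanly: length ≤ 4.
No: "slate", since length 5. No: "ferry", since length 5.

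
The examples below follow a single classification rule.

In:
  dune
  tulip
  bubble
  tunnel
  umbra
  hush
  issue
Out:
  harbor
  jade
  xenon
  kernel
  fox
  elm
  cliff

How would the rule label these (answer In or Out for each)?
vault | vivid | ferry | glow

In, Out, Out, Out

Rule: contains 'u'. This holds for each 'In' example and fails for each 'Out' one.
vault → has 'u' → In.
vivid → no 'u' → Out.
ferry → no 'u' → Out.
glow → no 'u' → Out.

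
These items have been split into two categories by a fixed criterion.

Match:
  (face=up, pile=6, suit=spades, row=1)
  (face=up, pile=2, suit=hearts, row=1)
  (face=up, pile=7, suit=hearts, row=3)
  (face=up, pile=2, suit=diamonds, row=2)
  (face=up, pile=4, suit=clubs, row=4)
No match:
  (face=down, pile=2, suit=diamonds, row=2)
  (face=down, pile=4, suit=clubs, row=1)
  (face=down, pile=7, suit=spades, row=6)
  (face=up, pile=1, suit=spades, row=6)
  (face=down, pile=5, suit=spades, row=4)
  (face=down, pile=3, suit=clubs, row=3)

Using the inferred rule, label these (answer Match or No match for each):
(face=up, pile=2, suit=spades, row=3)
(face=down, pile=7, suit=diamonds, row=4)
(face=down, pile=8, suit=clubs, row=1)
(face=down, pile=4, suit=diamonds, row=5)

The pattern is that an item is 'Match' exactly when: face is up AND row ≤ 4.

Match, No match, No match, No match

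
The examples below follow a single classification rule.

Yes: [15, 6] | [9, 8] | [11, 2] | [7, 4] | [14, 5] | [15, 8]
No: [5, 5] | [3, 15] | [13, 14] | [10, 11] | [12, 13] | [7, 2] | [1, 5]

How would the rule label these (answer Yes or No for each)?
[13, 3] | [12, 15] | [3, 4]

Yes, No, No

A rule that fits every label: first > second AND sum ≥ 10 — true of each 'Yes' example, false of each 'No' one.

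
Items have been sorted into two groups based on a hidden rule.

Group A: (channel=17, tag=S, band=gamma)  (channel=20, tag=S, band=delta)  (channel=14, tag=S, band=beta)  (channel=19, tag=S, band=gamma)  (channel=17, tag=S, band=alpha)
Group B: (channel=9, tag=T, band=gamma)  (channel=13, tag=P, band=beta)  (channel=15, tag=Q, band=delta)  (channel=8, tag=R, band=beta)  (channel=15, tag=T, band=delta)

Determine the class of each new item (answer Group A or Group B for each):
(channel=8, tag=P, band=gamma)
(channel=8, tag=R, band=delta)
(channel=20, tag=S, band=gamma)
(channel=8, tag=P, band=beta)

Group B, Group B, Group A, Group B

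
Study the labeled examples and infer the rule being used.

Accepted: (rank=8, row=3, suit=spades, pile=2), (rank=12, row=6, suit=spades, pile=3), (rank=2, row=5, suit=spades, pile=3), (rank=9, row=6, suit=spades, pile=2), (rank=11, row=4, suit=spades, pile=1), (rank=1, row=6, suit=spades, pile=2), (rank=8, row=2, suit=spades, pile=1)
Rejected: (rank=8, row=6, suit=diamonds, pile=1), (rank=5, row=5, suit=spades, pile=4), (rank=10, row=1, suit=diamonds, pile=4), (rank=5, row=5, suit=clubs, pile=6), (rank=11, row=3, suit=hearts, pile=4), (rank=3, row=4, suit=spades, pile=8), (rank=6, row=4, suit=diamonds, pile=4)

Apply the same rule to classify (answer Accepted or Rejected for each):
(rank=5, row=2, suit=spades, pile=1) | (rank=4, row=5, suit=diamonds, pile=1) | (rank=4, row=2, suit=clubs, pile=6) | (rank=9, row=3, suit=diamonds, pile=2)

Every 'Accepted' example satisfies: suit is spades AND pile ≤ 3. None of the 'Rejected' examples do.
(rank=5, row=2, suit=spades, pile=1): suit is spades, pile = 1 — checks out, so Accepted. (rank=4, row=5, suit=diamonds, pile=1): suit is diamonds, pile = 1 — does not pass, so Rejected. (rank=4, row=2, suit=clubs, pile=6): suit is clubs, pile = 6 — does not pass, so Rejected. (rank=9, row=3, suit=diamonds, pile=2): suit is diamonds, pile = 2 — does not pass, so Rejected.

Accepted, Rejected, Rejected, Rejected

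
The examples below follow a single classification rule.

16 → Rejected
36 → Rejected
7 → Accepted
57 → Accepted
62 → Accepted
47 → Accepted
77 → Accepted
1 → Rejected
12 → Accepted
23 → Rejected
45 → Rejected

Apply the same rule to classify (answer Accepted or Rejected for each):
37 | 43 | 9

Accepted, Rejected, Rejected

The common property of the 'Accepted' items is: ≡ 2 (mod 5). No 'Rejected' item has it.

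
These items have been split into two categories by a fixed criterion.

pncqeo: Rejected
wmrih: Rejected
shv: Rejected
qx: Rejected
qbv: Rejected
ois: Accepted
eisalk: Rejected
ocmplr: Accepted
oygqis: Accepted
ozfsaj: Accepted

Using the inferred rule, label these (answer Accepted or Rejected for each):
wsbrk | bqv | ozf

The distinguishing property — starts with 'o' — holds for all the 'Accepted' cases and none of the 'Rejected' cases.
wsbrk: starts with 'w', does not fit → Rejected.
bqv: starts with 'b', does not fit → Rejected.
ozf: starts with 'o', fits → Accepted.

Rejected, Rejected, Accepted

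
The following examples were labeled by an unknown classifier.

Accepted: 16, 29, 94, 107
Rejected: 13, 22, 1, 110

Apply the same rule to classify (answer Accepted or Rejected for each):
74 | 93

Rule: digit sum ≥ 5. This holds for each 'Accepted' example and fails for each 'Rejected' one.

Accepted, Accepted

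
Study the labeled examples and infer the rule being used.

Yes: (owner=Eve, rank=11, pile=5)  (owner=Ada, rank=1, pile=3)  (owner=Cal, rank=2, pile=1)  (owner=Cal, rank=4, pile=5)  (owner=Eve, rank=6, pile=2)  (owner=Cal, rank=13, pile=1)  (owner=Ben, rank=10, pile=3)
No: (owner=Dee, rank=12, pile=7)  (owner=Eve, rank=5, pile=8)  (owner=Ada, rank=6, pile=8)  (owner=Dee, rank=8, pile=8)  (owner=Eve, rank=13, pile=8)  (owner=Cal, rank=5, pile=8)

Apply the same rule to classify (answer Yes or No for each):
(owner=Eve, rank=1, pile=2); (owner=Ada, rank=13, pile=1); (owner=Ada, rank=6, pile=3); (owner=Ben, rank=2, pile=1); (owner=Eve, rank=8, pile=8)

Yes, Yes, Yes, Yes, No

Rule: pile ≤ 5. This holds for each 'Yes' example and fails for each 'No' one.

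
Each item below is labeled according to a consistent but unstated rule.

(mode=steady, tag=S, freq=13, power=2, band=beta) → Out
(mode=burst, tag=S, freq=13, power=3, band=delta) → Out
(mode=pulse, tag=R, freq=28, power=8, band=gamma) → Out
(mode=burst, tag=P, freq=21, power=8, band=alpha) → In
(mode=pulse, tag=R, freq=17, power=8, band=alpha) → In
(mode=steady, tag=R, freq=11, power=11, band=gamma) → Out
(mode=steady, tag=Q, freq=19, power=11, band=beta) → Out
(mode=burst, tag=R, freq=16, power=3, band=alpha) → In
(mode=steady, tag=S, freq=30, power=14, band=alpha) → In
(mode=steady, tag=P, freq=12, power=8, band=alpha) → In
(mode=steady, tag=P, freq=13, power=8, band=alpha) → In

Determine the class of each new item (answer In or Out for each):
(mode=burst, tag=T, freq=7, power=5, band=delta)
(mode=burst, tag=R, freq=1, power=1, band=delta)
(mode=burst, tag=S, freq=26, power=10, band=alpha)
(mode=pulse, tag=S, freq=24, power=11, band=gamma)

Out, Out, In, Out

Looking at the examples, the only property every 'In' case has and every 'Out' case lacks is: band is alpha.
Out: (mode=burst, tag=T, freq=7, power=5, band=delta), since band is delta.
Out: (mode=burst, tag=R, freq=1, power=1, band=delta), since band is delta.
In: (mode=burst, tag=S, freq=26, power=10, band=alpha), since band is alpha.
Out: (mode=pulse, tag=S, freq=24, power=11, band=gamma), since band is gamma.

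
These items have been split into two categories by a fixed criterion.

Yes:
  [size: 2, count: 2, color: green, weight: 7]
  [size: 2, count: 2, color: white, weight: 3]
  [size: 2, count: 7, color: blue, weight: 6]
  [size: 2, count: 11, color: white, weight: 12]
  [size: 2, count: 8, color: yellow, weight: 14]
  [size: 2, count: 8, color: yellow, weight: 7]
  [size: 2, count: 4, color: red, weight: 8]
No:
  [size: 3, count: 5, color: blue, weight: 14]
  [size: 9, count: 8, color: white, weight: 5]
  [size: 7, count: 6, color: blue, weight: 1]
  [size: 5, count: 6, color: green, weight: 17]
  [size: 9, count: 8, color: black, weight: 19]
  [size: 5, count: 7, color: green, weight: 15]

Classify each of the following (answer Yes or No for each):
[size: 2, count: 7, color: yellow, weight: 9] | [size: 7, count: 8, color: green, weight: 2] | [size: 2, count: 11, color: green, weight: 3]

Yes, No, Yes

A rule that fits every label: size = 2 — true of each 'Yes' example, false of each 'No' one.
[size: 2, count: 7, color: yellow, weight: 9]: size = 2 — matches, so Yes. [size: 7, count: 8, color: green, weight: 2]: size = 7 — does not fit, so No. [size: 2, count: 11, color: green, weight: 3]: size = 2 — matches, so Yes.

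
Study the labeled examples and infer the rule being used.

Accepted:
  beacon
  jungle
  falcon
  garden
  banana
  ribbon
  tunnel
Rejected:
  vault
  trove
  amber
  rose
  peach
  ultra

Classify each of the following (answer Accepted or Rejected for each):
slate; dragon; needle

Rejected, Accepted, Accepted

The rule appears to be: contains 'n'.
slate: no 'n' — doesn't match, so Rejected.
dragon: has 'n' — has this property, so Accepted.
needle: has 'n' — has this property, so Accepted.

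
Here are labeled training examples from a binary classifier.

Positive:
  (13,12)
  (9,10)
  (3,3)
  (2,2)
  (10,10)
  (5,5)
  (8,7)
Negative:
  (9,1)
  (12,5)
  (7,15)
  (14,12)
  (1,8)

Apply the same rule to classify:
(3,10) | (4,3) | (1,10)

Negative, Positive, Negative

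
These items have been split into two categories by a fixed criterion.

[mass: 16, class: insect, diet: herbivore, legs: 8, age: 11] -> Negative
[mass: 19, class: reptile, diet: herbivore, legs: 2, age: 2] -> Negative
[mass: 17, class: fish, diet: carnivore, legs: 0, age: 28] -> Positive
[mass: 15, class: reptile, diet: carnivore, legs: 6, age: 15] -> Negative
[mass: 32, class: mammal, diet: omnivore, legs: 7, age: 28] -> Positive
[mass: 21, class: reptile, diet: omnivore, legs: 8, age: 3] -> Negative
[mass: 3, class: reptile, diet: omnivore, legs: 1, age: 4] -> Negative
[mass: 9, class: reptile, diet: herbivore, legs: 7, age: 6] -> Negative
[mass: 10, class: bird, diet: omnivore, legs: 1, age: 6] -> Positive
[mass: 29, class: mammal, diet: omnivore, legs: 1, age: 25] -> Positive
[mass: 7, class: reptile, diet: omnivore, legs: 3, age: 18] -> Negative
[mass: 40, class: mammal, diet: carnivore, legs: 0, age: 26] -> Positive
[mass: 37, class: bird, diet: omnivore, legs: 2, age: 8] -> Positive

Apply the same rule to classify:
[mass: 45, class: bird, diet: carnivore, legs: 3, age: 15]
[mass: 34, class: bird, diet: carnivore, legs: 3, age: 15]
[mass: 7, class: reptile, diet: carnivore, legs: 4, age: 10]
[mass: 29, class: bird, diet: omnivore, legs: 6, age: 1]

Positive, Positive, Negative, Positive

Rule: class is bird OR age ≥ 25. This holds for each 'Positive' example and fails for each 'Negative' one.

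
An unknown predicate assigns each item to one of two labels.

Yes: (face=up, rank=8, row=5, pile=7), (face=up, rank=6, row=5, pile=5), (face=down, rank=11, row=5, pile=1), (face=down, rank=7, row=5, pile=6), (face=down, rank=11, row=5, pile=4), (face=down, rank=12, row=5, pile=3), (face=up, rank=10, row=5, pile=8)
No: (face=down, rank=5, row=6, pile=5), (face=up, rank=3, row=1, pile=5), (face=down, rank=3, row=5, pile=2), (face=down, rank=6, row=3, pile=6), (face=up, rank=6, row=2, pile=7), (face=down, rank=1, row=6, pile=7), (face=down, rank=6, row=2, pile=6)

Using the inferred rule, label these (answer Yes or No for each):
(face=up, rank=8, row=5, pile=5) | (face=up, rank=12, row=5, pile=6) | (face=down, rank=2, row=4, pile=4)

Every 'Yes' example satisfies: rank ≥ 5 AND row = 5. None of the 'No' examples do.
(face=up, rank=8, row=5, pile=5): rank = 8, row = 5 — fits, so Yes. (face=up, rank=12, row=5, pile=6): rank = 12, row = 5 — fits, so Yes. (face=down, rank=2, row=4, pile=4): rank = 2, row = 4 — fails this test, so No.

Yes, Yes, No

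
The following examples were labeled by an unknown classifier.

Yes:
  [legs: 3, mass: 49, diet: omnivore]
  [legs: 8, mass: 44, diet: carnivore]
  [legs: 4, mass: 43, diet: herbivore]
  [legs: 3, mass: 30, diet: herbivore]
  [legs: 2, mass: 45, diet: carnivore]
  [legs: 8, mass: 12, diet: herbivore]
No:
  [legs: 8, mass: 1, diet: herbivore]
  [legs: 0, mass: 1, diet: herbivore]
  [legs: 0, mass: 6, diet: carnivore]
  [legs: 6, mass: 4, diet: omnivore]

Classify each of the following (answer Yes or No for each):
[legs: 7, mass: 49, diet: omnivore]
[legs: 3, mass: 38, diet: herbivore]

Yes, Yes

The simplest hypothesis consistent with all the labels is: mass ≥ 12.
[legs: 7, mass: 49, diet: omnivore]: Yes (mass = 49).
[legs: 3, mass: 38, diet: herbivore]: Yes (mass = 38).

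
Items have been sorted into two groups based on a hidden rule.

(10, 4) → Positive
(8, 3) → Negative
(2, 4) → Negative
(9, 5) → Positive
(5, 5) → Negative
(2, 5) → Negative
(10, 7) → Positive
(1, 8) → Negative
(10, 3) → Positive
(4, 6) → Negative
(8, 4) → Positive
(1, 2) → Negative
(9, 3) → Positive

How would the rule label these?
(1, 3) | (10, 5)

Negative, Positive

The simplest hypothesis consistent with all the labels is: sum ≥ 12.
(1, 3): 1+3 = 4, fails this test → Negative. (10, 5): 10+5 = 15, has this property → Positive.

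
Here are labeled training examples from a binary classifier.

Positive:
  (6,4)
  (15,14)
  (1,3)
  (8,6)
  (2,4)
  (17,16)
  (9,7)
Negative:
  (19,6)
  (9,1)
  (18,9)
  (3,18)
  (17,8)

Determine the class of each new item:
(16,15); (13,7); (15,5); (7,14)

The rule appears to be: |first − second| ≤ 2.
Positive: (16,15), since |16−15| = 1. Negative: (13,7), since |13−7| = 6. Negative: (15,5), since |15−5| = 10. Negative: (7,14), since |7−14| = 7.

Positive, Negative, Negative, Negative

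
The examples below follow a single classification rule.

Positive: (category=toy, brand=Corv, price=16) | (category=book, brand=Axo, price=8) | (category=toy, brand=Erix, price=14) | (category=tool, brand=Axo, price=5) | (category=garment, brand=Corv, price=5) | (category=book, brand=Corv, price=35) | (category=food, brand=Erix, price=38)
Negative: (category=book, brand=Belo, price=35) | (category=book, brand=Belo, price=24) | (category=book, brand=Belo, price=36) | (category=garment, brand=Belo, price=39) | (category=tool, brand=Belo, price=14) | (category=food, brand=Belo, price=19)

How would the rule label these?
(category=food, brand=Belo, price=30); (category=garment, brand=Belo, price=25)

Negative, Negative

All 'Positive' examples share one property — brand is not Belo — and every 'Negative' example lacks it.
(category=food, brand=Belo, price=30): Negative (brand is Belo).
(category=garment, brand=Belo, price=25): Negative (brand is Belo).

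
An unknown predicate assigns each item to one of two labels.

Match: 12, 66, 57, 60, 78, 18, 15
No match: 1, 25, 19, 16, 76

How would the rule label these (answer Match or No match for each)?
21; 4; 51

All 'Match' examples share one property — multiple of 3 — and every 'No match' example lacks it.
21: 21 = 3·7 — matches, so Match. 4: 4 = 3·1 + 1 — doesn't qualify, so No match. 51: 51 = 3·17 — matches, so Match.

Match, No match, Match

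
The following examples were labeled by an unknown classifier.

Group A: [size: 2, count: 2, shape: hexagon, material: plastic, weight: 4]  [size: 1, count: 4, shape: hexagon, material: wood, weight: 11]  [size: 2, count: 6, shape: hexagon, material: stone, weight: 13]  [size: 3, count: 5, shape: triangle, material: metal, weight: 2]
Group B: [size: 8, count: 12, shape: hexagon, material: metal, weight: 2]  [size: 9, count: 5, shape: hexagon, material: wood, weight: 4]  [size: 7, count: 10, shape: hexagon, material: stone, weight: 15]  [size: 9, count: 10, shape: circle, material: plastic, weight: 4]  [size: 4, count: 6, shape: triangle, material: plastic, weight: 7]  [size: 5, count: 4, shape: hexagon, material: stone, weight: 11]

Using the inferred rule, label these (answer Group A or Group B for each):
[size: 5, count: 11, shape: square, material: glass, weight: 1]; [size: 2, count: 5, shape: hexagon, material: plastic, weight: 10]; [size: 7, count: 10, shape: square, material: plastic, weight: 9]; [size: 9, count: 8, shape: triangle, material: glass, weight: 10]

Group B, Group A, Group B, Group B

One predicate separates the groups cleanly: size ≤ 3.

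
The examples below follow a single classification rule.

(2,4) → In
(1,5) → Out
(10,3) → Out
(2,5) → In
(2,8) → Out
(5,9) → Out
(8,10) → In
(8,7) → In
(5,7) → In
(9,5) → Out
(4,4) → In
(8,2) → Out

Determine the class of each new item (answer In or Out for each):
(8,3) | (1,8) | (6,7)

Out, Out, In

One predicate separates the groups cleanly: |first − second| ≤ 3.
(8,3): Out (|8−3| = 5).
(1,8): Out (|1−8| = 7).
(6,7): In (|6−7| = 1).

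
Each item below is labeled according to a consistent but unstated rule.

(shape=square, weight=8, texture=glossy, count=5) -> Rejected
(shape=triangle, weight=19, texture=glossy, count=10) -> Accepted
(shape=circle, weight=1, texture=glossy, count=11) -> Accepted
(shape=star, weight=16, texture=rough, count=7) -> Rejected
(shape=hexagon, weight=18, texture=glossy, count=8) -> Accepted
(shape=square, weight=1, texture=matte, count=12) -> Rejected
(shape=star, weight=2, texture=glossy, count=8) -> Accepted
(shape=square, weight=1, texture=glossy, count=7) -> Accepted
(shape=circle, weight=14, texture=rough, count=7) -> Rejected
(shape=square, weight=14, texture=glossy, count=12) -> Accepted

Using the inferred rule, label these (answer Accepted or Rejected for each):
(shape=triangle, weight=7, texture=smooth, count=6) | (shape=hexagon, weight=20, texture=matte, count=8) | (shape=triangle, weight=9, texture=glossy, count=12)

Rejected, Rejected, Accepted

A rule that fits every label: texture is glossy AND count ≥ 7 — true of each 'Accepted' example, false of each 'Rejected' one.
(shape=triangle, weight=7, texture=smooth, count=6) → texture is smooth, count = 6 → Rejected. (shape=hexagon, weight=20, texture=matte, count=8) → texture is matte, count = 8 → Rejected. (shape=triangle, weight=9, texture=glossy, count=12) → texture is glossy, count = 12 → Accepted.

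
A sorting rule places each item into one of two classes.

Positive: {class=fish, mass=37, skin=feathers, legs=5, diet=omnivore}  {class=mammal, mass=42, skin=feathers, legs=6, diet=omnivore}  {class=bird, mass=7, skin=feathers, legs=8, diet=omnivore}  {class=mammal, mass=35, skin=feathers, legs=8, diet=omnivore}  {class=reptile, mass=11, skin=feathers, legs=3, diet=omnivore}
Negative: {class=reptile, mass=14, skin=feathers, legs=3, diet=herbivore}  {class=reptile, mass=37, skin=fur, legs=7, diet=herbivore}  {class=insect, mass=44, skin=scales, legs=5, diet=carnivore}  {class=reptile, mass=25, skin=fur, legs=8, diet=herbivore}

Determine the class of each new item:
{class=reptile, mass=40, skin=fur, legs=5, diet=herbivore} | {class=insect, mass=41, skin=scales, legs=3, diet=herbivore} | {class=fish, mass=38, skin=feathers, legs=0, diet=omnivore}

The pattern is that an item is 'Positive' exactly when: diet is omnivore.

Negative, Negative, Positive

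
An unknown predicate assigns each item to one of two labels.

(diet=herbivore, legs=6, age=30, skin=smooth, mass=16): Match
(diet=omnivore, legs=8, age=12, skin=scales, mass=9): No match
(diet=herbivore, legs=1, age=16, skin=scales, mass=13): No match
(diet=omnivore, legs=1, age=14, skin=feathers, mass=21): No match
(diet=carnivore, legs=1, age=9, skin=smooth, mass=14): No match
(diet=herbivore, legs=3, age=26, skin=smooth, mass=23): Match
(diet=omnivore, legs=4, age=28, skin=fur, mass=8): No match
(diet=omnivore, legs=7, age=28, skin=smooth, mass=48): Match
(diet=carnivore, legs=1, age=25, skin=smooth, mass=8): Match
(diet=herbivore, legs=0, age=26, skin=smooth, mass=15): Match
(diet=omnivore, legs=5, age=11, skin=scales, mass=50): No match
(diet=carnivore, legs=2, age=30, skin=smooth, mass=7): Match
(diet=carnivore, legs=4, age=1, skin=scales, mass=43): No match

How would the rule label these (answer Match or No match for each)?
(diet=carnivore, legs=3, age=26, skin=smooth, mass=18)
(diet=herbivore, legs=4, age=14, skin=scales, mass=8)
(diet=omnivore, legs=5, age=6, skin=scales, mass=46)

Rule: skin is smooth AND age ≥ 11. This holds for each 'Match' example and fails for each 'No match' one.
(diet=carnivore, legs=3, age=26, skin=smooth, mass=18): skin is smooth, age = 26, has this property → Match.
(diet=herbivore, legs=4, age=14, skin=scales, mass=8): skin is scales, age = 14, lacks this property → No match.
(diet=omnivore, legs=5, age=6, skin=scales, mass=46): skin is scales, age = 6, lacks this property → No match.

Match, No match, No match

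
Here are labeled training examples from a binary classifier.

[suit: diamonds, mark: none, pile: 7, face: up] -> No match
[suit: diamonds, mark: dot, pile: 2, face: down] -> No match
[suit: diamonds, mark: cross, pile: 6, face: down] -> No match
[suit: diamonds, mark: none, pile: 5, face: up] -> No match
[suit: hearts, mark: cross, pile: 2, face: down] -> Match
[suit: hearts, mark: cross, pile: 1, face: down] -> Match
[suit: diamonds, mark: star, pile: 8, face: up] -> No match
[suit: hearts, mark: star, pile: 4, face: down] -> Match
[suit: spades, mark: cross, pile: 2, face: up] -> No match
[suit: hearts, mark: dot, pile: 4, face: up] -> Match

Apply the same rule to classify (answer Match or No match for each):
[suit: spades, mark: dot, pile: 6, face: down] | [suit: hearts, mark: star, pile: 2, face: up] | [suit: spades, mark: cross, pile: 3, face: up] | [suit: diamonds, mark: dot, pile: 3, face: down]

No match, Match, No match, No match

Checking candidate rules against both groups, what survives is: suit is hearts.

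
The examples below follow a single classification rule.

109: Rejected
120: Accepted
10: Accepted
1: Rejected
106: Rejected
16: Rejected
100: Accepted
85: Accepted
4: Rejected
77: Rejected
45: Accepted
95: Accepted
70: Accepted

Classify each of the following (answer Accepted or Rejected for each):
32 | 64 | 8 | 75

The common property of the 'Accepted' items is: multiple of 5. No 'Rejected' item has it.
32: 32 = 5·6 + 2 — does not fit, so Rejected.
64: 64 = 5·12 + 4 — does not fit, so Rejected.
8: 8 = 5·1 + 3 — does not fit, so Rejected.
75: 75 = 5·15 — meets the rule, so Accepted.

Rejected, Rejected, Rejected, Accepted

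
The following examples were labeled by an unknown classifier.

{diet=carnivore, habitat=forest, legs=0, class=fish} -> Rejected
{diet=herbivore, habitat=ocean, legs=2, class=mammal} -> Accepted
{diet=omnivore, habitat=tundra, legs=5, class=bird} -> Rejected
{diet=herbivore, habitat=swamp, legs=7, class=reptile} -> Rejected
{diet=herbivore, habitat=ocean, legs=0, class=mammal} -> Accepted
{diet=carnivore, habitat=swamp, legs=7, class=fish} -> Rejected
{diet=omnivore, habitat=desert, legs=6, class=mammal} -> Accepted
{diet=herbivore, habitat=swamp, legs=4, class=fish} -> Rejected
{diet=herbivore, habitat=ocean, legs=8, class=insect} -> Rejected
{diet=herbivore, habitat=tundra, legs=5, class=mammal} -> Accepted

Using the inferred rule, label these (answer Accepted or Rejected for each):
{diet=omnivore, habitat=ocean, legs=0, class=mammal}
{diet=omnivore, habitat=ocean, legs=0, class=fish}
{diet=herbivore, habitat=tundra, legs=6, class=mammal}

Every 'Accepted' example satisfies: class is mammal. None of the 'Rejected' examples do.
{diet=omnivore, habitat=ocean, legs=0, class=mammal} — class is mammal, hence Accepted. {diet=omnivore, habitat=ocean, legs=0, class=fish} — class is fish, hence Rejected. {diet=herbivore, habitat=tundra, legs=6, class=mammal} — class is mammal, hence Accepted.

Accepted, Rejected, Accepted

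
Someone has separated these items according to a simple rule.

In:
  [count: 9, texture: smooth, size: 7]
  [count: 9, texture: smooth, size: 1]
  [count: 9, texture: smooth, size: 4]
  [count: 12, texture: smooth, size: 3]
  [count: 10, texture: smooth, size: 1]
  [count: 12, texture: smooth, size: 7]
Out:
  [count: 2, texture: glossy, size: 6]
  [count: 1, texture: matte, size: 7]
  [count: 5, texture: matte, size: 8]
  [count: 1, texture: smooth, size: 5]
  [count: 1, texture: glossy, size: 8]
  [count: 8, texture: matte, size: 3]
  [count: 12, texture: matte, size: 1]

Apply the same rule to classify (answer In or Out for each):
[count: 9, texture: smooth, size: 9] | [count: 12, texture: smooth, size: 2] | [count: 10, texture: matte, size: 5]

The simplest hypothesis consistent with all the labels is: texture is smooth AND count ≥ 2.

In, In, Out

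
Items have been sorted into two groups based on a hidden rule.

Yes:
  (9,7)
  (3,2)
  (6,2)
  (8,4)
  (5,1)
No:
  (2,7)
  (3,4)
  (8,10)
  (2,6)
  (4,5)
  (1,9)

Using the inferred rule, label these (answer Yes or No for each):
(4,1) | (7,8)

Yes, No

'Yes' ⟺ first > second.
(4,1) → 4 > 1 → Yes. (7,8) → 7 < 8 → No.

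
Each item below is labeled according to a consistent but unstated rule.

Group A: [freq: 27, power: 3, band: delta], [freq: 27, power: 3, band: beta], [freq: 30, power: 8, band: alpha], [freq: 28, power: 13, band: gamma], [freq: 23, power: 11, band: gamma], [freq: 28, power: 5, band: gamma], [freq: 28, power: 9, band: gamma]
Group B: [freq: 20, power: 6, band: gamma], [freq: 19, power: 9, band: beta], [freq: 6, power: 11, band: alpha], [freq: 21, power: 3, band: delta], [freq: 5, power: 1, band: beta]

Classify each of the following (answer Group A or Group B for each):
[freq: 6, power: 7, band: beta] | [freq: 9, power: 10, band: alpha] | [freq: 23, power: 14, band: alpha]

The distinguishing property — freq ≥ 23 — holds for all the 'Group A' cases and none of the 'Group B' cases.
Group B: [freq: 6, power: 7, band: beta], since freq = 6.
Group B: [freq: 9, power: 10, band: alpha], since freq = 9.
Group A: [freq: 23, power: 14, band: alpha], since freq = 23.

Group B, Group B, Group A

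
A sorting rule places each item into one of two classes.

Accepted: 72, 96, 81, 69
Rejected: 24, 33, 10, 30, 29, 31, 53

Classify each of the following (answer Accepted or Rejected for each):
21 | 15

Rejected, Rejected

The common property of the 'Accepted' items is: at least 69. No 'Rejected' item has it.
21: Rejected (21 < 69).
15: Rejected (15 < 69).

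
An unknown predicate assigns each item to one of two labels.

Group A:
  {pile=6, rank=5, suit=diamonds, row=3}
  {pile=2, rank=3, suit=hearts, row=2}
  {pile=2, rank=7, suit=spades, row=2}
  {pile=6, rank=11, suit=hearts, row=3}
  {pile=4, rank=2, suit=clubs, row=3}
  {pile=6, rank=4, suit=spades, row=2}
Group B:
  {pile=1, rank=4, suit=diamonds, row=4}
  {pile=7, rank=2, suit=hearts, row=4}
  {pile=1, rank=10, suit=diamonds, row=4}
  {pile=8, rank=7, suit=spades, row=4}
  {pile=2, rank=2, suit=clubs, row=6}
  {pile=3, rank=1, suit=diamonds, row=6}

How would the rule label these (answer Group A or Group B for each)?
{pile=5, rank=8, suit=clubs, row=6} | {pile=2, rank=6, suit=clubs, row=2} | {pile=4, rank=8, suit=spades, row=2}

The common property of the 'Group A' items is: row ≤ 3. No 'Group B' item has it.
{pile=5, rank=8, suit=clubs, row=6} → row = 6 → Group B.
{pile=2, rank=6, suit=clubs, row=2} → row = 2 → Group A.
{pile=4, rank=8, suit=spades, row=2} → row = 2 → Group A.

Group B, Group A, Group A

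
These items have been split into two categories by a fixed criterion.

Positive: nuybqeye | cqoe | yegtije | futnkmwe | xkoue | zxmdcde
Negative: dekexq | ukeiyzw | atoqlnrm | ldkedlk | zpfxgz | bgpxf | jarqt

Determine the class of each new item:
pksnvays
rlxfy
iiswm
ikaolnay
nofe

'Positive' ⟺ ends with 'e'.
pksnvays: ends with 's', does not fit → Negative.
rlxfy: ends with 'y', does not fit → Negative.
iiswm: ends with 'm', does not fit → Negative.
ikaolnay: ends with 'y', does not fit → Negative.
nofe: ends with 'e', fits → Positive.

Negative, Negative, Negative, Negative, Positive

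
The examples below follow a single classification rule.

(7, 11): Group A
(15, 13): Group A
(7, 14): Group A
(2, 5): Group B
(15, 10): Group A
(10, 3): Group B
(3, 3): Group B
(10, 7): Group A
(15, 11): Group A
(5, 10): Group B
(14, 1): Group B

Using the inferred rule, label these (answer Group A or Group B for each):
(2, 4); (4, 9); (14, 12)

Group B, Group B, Group A

A rule that fits every label: sum ≥ 17 — true of each 'Group A' example, false of each 'Group B' one.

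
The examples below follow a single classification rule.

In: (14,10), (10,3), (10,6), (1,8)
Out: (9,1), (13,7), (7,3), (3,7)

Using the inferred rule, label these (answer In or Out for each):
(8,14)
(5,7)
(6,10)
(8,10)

In, Out, In, In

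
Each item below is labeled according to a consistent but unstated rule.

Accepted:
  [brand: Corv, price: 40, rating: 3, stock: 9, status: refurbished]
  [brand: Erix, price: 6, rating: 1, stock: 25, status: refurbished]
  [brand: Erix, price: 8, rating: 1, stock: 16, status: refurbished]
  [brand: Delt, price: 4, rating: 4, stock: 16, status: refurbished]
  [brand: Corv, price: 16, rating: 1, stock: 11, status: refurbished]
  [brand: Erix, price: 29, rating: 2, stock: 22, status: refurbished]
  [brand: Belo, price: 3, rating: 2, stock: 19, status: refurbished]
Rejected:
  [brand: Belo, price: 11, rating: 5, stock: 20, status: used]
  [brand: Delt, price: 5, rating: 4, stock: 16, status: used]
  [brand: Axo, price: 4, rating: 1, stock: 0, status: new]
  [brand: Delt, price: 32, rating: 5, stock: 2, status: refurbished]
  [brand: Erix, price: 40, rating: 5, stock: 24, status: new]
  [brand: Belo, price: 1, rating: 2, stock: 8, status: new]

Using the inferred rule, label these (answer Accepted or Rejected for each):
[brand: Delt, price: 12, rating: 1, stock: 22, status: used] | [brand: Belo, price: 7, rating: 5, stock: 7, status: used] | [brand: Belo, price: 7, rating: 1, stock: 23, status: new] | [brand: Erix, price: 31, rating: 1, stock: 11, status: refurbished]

The common property of the 'Accepted' items is: status is refurbished AND stock ≥ 8. No 'Rejected' item has it.
[brand: Delt, price: 12, rating: 1, stock: 22, status: used] → status is used, stock = 22 → Rejected. [brand: Belo, price: 7, rating: 5, stock: 7, status: used] → status is used, stock = 7 → Rejected. [brand: Belo, price: 7, rating: 1, stock: 23, status: new] → status is new, stock = 23 → Rejected. [brand: Erix, price: 31, rating: 1, stock: 11, status: refurbished] → status is refurbished, stock = 11 → Accepted.

Rejected, Rejected, Rejected, Accepted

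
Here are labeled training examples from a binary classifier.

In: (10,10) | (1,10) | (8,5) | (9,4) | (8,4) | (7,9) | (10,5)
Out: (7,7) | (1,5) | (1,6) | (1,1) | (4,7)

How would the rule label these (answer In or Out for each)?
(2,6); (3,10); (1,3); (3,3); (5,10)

Out, In, Out, Out, In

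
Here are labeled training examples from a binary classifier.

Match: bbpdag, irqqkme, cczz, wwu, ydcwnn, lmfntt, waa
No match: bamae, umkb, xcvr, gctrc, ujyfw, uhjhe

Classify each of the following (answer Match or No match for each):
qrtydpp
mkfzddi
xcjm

Match, Match, No match

A rule that fits every label: has a double letter — true of each 'Match' example, false of each 'No match' one.
Match: qrtydpp, since 'pp' doubled. Match: mkfzddi, since 'dd' doubled. No match: xcjm, since no doubled letter.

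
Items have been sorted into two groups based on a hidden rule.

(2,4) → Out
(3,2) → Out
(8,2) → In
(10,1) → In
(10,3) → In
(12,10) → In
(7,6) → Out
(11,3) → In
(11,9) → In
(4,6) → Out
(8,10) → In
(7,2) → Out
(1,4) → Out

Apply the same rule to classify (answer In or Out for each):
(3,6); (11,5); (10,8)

Out, In, In

Rule: first ≥ 8. This holds for each 'In' example and fails for each 'Out' one.
Out: (3,6), since first 3.
In: (11,5), since first 11.
In: (10,8), since first 10.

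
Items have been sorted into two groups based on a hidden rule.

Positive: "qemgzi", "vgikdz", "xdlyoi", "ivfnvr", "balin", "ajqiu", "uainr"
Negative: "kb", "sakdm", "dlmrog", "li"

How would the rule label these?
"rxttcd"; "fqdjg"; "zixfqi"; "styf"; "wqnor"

Negative, Negative, Positive, Negative, Negative

'Positive' ⟺ length ≥ 5 AND contains 'i'.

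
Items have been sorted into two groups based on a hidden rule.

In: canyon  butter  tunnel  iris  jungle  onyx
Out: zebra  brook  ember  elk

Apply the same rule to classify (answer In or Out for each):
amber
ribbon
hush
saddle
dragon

A rule that fits every label: even length — true of each 'In' example, false of each 'Out' one.
amber: length 5, lacks this property → Out. ribbon: length 6, qualifies → In. hush: length 4, qualifies → In. saddle: length 6, qualifies → In. dragon: length 6, qualifies → In.

Out, In, In, In, In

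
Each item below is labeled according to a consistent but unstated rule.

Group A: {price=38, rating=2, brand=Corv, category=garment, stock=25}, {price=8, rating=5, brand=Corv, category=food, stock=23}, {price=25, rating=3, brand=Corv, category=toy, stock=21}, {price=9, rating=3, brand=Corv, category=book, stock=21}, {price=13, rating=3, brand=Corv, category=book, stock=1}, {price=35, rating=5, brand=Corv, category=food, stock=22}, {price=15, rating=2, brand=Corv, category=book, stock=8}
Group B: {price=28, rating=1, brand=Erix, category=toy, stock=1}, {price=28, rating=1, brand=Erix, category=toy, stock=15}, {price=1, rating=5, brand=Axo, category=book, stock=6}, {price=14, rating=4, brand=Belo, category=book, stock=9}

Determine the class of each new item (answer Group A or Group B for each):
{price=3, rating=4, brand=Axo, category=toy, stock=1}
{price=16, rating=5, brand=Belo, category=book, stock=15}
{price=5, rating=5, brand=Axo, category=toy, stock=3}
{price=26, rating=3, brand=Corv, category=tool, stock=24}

The pattern is that an item is 'Group A' exactly when: brand is Corv.
{price=3, rating=4, brand=Axo, category=toy, stock=1} → brand is Axo → Group B.
{price=16, rating=5, brand=Belo, category=book, stock=15} → brand is Belo → Group B.
{price=5, rating=5, brand=Axo, category=toy, stock=3} → brand is Axo → Group B.
{price=26, rating=3, brand=Corv, category=tool, stock=24} → brand is Corv → Group A.

Group B, Group B, Group B, Group A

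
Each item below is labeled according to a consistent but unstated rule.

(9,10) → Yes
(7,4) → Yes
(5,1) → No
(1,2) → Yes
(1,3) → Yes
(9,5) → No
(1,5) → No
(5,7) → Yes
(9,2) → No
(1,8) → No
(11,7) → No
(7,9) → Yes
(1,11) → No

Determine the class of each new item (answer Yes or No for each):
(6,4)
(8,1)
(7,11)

The distinguishing property — |first − second| ≤ 3 — holds for all the 'Yes' cases and none of the 'No' cases.
(6,4) — |6−4| = 2, hence Yes. (8,1) — |8−1| = 7, hence No. (7,11) — |7−11| = 4, hence No.

Yes, No, No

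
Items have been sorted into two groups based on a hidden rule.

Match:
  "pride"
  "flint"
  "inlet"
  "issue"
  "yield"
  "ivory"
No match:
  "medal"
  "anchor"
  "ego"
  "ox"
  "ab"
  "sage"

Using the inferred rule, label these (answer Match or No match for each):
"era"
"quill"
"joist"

Comparing the two groups points to one rule — contains 'i'.
"era": No match (no 'i').
"quill": Match (has 'i').
"joist": Match (has 'i').

No match, Match, Match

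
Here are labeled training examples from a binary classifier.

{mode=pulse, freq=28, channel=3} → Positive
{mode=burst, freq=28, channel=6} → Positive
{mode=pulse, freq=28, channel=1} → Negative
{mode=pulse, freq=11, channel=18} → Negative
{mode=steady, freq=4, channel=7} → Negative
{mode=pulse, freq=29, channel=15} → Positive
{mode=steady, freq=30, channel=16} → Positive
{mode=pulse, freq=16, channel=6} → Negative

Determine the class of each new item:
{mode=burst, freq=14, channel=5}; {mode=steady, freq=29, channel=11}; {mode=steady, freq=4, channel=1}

The pattern is that an item is 'Positive' exactly when: freq ≥ 28 AND channel ≥ 3.

Negative, Positive, Negative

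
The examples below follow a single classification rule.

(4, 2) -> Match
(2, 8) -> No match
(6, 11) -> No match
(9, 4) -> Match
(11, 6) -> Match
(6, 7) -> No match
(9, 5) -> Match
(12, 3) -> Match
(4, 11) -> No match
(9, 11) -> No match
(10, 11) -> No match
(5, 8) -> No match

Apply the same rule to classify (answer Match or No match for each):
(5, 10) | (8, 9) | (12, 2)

No match, No match, Match

'Match' ⟺ first > second.
(5, 10): 5 < 10 — lacks this property, so No match.
(8, 9): 8 < 9 — lacks this property, so No match.
(12, 2): 12 > 2 — satisfies this, so Match.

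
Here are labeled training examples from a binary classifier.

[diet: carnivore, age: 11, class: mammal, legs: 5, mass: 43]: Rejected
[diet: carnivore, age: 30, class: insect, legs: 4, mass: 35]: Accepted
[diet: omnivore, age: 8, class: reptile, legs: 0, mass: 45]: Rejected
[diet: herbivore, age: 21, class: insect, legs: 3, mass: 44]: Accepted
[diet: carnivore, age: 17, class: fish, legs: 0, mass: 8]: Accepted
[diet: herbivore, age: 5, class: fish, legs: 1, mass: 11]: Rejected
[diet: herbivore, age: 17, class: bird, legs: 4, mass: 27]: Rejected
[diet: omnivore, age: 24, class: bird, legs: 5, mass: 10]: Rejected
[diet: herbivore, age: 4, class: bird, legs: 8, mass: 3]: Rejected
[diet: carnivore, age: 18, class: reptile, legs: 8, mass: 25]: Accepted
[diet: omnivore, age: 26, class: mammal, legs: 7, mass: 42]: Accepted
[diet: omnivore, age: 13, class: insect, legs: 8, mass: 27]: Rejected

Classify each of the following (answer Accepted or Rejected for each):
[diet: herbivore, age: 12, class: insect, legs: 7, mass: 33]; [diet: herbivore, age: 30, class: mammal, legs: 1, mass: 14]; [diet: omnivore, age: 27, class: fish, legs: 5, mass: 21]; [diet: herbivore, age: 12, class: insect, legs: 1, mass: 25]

The distinguishing property — class is not bird AND age ≥ 17 — holds for all the 'Accepted' cases and none of the 'Rejected' cases.
[diet: herbivore, age: 12, class: insect, legs: 7, mass: 33]: Rejected (class is insect, age = 12). [diet: herbivore, age: 30, class: mammal, legs: 1, mass: 14]: Accepted (class is mammal, age = 30). [diet: omnivore, age: 27, class: fish, legs: 5, mass: 21]: Accepted (class is fish, age = 27). [diet: herbivore, age: 12, class: insect, legs: 1, mass: 25]: Rejected (class is insect, age = 12).

Rejected, Accepted, Accepted, Rejected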